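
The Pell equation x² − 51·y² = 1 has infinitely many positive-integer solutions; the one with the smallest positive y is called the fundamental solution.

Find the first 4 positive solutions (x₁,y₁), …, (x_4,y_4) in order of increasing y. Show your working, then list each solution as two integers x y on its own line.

50 7
4999 700
499850 69993
49980001 6998600

d=51: √d = [7; 7,14] (ℓ=2, even), read p_1/q_1
a_0=7:  p_0=7·1+0=7,  q_0=7·0+1=1
a_1=7:  p_1=7·7+1=50,  q_1=7·1+0=7
→ (50, 7).  Check: 50²=2500, 51·7²=2499, difference 1.
(x_2, y_2) = (50·50 + 51·7·7, 50·7 + 7·50) = (4999, 700)
(x_3, y_3) = (50·4999 + 51·7·700, 50·700 + 7·4999) = (499850, 69993)
(x_4, y_4) = (50·499850 + 51·7·69993, 50·69993 + 7·499850) = (49980001, 6998600)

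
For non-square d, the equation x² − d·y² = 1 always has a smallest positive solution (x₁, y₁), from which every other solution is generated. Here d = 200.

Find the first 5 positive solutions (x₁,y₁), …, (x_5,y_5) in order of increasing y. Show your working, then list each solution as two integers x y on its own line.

[14; 7,28] for √200; ℓ=2 ⇒ convergent index 1
i=0: a=14 ⇒ p=14, q=1
i=1: a=7 ⇒ p=99, q=7
→ (99, 7).  Check: 99²=9801, 200·7²=9800, difference 1.
(x_2, y_2) = (99·99 + 200·7·7, 99·7 + 7·99) = (19601, 1386)
(x_3, y_3) = (99·19601 + 200·7·1386, 99·1386 + 7·19601) = (3880899, 274421)
(x_4, y_4) = (99·3880899 + 200·7·274421, 99·274421 + 7·3880899) = (768398401, 54333972)
(x_5, y_5) = (99·768398401 + 200·7·54333972, 99·54333972 + 7·768398401) = (152139002499, 10757852035)

99 7
19601 1386
3880899 274421
768398401 54333972
152139002499 10757852035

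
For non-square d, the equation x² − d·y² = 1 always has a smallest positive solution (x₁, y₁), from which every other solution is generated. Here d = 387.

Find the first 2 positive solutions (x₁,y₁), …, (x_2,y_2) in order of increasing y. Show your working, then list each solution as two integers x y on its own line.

√387 → a₀=19, period (1,2,19,2,1,38); ℓ=6 even so k=5
step 0: (19, 1)  from 19·(1,0) + (0,1)
step 1: (20, 1)  from 1·(19,1) + (1,0)
step 2: (59, 3)  from 2·(20,1) + (19,1)
…
step 4: (2341, 119)  from 2·(1141,58) + (59,3)
step 5: (3482, 177)  from 1·(2341,119) + (1141,58)
(x₁, y₁) = (3482, 177);  3482² − 387·177² = 1 ✓
k=2:  x_2 = 3482·3482+387·177·177 = 24248647,  y_2 = 3482·177+177·3482 = 1232628

3482 177
24248647 1232628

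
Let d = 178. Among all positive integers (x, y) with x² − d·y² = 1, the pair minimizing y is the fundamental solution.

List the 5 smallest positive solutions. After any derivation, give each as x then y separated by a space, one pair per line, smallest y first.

√178 → a₀=13, period (2,1,12,1,2,26); ℓ=6 even so k=5
a_0=13:  p_0=13·1+0=13,  q_0=13·0+1=1
a_1=2:  p_1=2·13+1=27,  q_1=2·1+0=2
…
a_4=1:  p_4=1·507+40=547,  q_4=1·38+3=41
a_5=2:  p_5=2·547+507=1601,  q_5=2·41+38=120
→ (1601, 120).  Check: 1601²=2563201, 178·120²=2563200, difference 1.
(x_2, y_2) = (1601·1601 + 178·120·120, 1601·120 + 120·1601) = (5126401, 384240)
(x_3, y_3) = (1601·5126401 + 178·120·384240, 1601·384240 + 120·5126401) = (16414734401, 1230336360)
(x_4, y_4) = (1601·16414734401 + 178·120·1230336360, 1601·1230336360 + 120·16414734401) = (52559974425601, 3939536640480)
(x_5, y_5) = (1601·52559974425601 + 178·120·3939536640480, 1601·3939536640480 + 120·52559974425601) = (168297021696040001, 12614395092480600)

1601 120
5126401 384240
16414734401 1230336360
52559974425601 3939536640480
168297021696040001 12614395092480600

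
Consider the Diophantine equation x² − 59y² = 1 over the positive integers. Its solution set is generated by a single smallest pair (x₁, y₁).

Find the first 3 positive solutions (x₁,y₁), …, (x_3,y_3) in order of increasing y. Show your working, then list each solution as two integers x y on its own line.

530 69
561799 73140
595506410 77528331

[7; 1,2,7,2,1,14] for √59; ℓ=6 ⇒ convergent index 5
k=0  a_k=7  p_k/q_k = 7/1
…
k=2  a_k=2  p_k/q_k = 23/3
k=3  a_k=7  p_k/q_k = 169/22
k=4  a_k=2  p_k/q_k = 361/47
k=5  a_k=1  p_k/q_k = 530/69
fundamental: x₁=530, y₁=69  (since 280900 − 59·4761 = 1)
(x_2, y_2) = (530·530 + 59·69·69, 530·69 + 69·530) = (561799, 73140)
(x_3, y_3) = (530·561799 + 59·69·73140, 530·73140 + 69·561799) = (595506410, 77528331)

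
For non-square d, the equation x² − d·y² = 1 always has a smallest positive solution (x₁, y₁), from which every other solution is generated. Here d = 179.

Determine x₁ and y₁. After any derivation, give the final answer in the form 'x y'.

4190210 313191

d=179: √d = [13; 2,1,1,1,3,…,1,2,26] (ℓ=14, even), read p_13/q_13
step 0: (13, 1)  from 13·(1,0) + (0,1)
step 1: (27, 2)  from 2·(13,1) + (1,0)
step 2: (40, 3)  from 1·(27,2) + (13,1)
step 3: (67, 5)  from 1·(40,3) + (27,2)
step 4: (107, 8)  from 1·(67,5) + (40,3)
step 5: (388, 29)  from 3·(107,8) + (67,5)
step 6: (2047, 153)  from 5·(388,29) + (107,8)
…
step 8: (137042, 10243)  from 5·(26999,2018) + (2047,153)
…
step 11: (1013292, 75737)  from 1·(575167,42990) + (438125,32747)
step 12: (1588459, 118727)  from 1·(1013292,75737) + (575167,42990)
step 13: (4190210, 313191)  from 2·(1588459,118727) + (1013292,75737)
fundamental: x₁=4190210, y₁=313191  (since 17557859844100 − 179·98088602481 = 1)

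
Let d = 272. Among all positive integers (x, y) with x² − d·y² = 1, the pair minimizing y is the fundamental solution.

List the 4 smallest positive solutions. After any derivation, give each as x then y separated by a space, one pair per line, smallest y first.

33 2
2177 132
143649 8710
9478657 574728

[16; 2,32] for √272; ℓ=2 ⇒ convergent index 1
i=0: a=16 ⇒ p=16, q=1
i=1: a=2 ⇒ p=33, q=2
(x₁, y₁) = (33, 2);  33² − 272·2² = 1 ✓
(33+2√272)^2 = 2177 + 132√272
(33+2√272)^3 = 143649 + 8710√272
(33+2√272)^4 = 9478657 + 574728√272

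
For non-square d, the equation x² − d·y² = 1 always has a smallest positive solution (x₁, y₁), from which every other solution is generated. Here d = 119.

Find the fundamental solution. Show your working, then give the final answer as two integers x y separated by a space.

√119 = [10; 1,9,1,20, …], period ℓ=4 (even) → k=3
k=0  a_k=10  p_k/q_k = 10/1
k=1  a_k=1  p_k/q_k = 11/1
k=2  a_k=9  p_k/q_k = 109/10
k=3  a_k=1  p_k/q_k = 120/11
→ (120, 11).  Check: 120²=14400, 119·11²=14399, difference 1.

120 11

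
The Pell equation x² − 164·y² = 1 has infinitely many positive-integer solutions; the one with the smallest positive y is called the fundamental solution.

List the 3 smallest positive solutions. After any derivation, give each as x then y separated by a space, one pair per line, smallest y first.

2049 160
8396801 655680
34410088449 2686976480

d=164: √d = [12; 1,4,6,4,1,24] (ℓ=6, even), read p_5/q_5
i=0: a=12 ⇒ p=12, q=1
…
i=2: a=4 ⇒ p=64, q=5
i=3: a=6 ⇒ p=397, q=31
i=4: a=4 ⇒ p=1652, q=129
i=5: a=1 ⇒ p=2049, q=160
→ (2049, 160).  Check: 2049²=4198401, 164·160²=4198400, difference 1.
(x_2, y_2) = (2049·2049 + 164·160·160, 2049·160 + 160·2049) = (8396801, 655680)
(x_3, y_3) = (2049·8396801 + 164·160·655680, 2049·655680 + 160·8396801) = (34410088449, 2686976480)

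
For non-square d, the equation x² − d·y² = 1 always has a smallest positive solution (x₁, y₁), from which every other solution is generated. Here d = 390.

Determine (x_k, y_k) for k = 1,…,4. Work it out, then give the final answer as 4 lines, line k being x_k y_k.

√390 → a₀=19, period (1,2,1,38); ℓ=4 even so k=3
i=0: a=19 ⇒ p=19, q=1
…
i=2: a=2 ⇒ p=59, q=3
i=3: a=1 ⇒ p=79, q=4
(x₁, y₁) = (79, 4);  79² − 390·4² = 1 ✓
n=2: (79,4)∘(79,4) = (79·79+390·4·4, 79·4+4·79) = (12481,632)
n=3: (12481,632)∘(79,4) = (79·12481+390·4·632, 79·632+4·12481) = (1971919,99852)
n=4: (1971919,99852)∘(79,4) = (79·1971919+390·4·99852, 79·99852+4·1971919) = (311550721,15775984)

79 4
12481 632
1971919 99852
311550721 15775984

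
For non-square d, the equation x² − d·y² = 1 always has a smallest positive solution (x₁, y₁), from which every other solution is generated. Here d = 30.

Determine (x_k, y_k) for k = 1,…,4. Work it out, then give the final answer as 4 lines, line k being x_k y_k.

11 2
241 44
5291 966
116161 21208

[5; 2,10] for √30; ℓ=2 ⇒ convergent index 1
step 0: (5, 1)  from 5·(1,0) + (0,1)
step 1: (11, 2)  from 2·(5,1) + (1,0)
→ (11, 2).  Check: 11²=121, 30·2²=120, difference 1.
(11+2√30)^2 = 241 + 44√30
(11+2√30)^3 = 5291 + 966√30
(11+2√30)^4 = 116161 + 21208√30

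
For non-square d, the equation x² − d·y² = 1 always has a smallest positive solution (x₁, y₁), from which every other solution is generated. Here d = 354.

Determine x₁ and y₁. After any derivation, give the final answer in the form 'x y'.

258065 13716

√354 → a₀=18, period (1,4,2,2,18,2,2,4,1,36); ℓ=10 even so k=9
i=0: a=18 ⇒ p=18, q=1
…
i=2: a=4 ⇒ p=94, q=5
i=3: a=2 ⇒ p=207, q=11
i=4: a=2 ⇒ p=508, q=27
…
i=8: a=4 ⇒ p=210294, q=11177
i=9: a=1 ⇒ p=258065, q=13716
(x₁, y₁) = (258065, 13716);  258065² − 354·13716² = 1 ✓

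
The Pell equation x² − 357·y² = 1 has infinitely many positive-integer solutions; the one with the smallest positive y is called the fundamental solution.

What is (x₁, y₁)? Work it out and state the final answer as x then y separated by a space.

3401 180

√357 = [18; 1,8,2,8,1,36, …], period ℓ=6 (even) → k=5
i=0: a=18 ⇒ p=18, q=1
i=1: a=1 ⇒ p=19, q=1
i=2: a=8 ⇒ p=170, q=9
i=3: a=2 ⇒ p=359, q=19
i=4: a=8 ⇒ p=3042, q=161
i=5: a=1 ⇒ p=3401, q=180
fundamental: x₁=3401, y₁=180  (since 11566801 − 357·32400 = 1)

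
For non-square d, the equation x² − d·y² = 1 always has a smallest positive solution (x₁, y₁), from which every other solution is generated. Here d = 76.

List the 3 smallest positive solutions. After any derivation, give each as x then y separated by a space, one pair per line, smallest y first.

57799 6630
6681448801 766414740
772362118440199 88596011107890

d=76: √d = [8; 1,2,1,1,5,4,5,1,1,2,1,16] (ℓ=12, even), read p_11/q_11
i=0: a=8 ⇒ p=8, q=1
…
i=2: a=2 ⇒ p=26, q=3
…
i=4: a=1 ⇒ p=61, q=7
…
i=7: a=5 ⇒ p=7445, q=854
i=8: a=1 ⇒ p=8866, q=1017
i=9: a=1 ⇒ p=16311, q=1871
i=10: a=2 ⇒ p=41488, q=4759
i=11: a=1 ⇒ p=57799, q=6630
fundamental: x₁=57799, y₁=6630  (since 3340724401 − 76·43956900 = 1)
k=2:  x_2 = 57799·57799+76·6630·6630 = 6681448801,  y_2 = 57799·6630+6630·57799 = 766414740
k=3:  x_3 = 57799·6681448801+76·6630·766414740 = 772362118440199,  y_3 = 57799·766414740+6630·6681448801 = 88596011107890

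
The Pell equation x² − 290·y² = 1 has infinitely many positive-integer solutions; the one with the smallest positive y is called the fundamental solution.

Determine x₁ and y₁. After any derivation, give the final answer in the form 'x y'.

579 34

√290 → a₀=17, period (34); ℓ=1 odd so k=1
step 0: (17, 1)  from 17·(1,0) + (0,1)
step 1: (579, 34)  from 34·(17,1) + (1,0)
fundamental: x₁=579, y₁=34  (since 335241 − 290·1156 = 1)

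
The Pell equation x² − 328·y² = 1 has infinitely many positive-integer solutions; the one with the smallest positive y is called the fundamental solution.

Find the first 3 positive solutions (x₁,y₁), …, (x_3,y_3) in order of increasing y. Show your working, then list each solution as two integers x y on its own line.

163 9
53137 2934
17322499 956475

d=328: √d = [18; 9,36] (ℓ=2, even), read p_1/q_1
k=0  a_k=18  p_k/q_k = 18/1
k=1  a_k=9  p_k/q_k = 163/9
fundamental: x₁=163, y₁=9  (since 26569 − 328·81 = 1)
(163+9√328)^2 = 53137 + 2934√328
(163+9√328)^3 = 17322499 + 956475√328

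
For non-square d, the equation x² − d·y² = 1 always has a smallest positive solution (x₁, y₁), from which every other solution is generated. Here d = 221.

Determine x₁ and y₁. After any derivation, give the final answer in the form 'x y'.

1665 112

[14; 1,6,2,6,1,28] for √221; ℓ=6 ⇒ convergent index 5
a_0=14:  p_0=14·1+0=14,  q_0=14·0+1=1
a_1=1:  p_1=1·14+1=15,  q_1=1·1+0=1
a_2=6:  p_2=6·15+14=104,  q_2=6·1+1=7
…
a_4=6:  p_4=6·223+104=1442,  q_4=6·15+7=97
a_5=1:  p_5=1·1442+223=1665,  q_5=1·97+15=112
(x₁, y₁) = (1665, 112);  1665² − 221·112² = 1 ✓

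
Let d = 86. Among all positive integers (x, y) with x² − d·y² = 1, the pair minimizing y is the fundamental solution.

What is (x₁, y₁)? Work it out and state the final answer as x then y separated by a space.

d=86: √d = [9; 3,1,1,1,8,1,1,1,3,18] (ℓ=10, even), read p_9/q_9
a_0=9:  p_0=9·1+0=9,  q_0=9·0+1=1
…
a_5=8:  p_5=8·102+65=881,  q_5=8·11+7=95
…
a_7=1:  p_7=1·983+881=1864,  q_7=1·106+95=201
a_8=1:  p_8=1·1864+983=2847,  q_8=1·201+106=307
a_9=3:  p_9=3·2847+1864=10405,  q_9=3·307+201=1122
→ (10405, 1122).  Check: 10405²=108264025, 86·1122²=108264024, difference 1.

10405 1122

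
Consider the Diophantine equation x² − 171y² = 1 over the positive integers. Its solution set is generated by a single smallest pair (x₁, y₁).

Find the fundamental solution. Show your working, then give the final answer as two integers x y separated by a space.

170 13

√171 = [13; 13,26, …], period ℓ=2 (even) → k=1
k=0  a_k=13  p_k/q_k = 13/1
k=1  a_k=13  p_k/q_k = 170/13
fundamental: x₁=170, y₁=13  (since 28900 − 171·169 = 1)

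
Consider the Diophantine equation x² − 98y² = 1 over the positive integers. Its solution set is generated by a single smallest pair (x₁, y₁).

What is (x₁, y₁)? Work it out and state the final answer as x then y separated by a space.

d=98: √d = [9; 1,8,1,18] (ℓ=4, even), read p_3/q_3
k=0  a_k=9  p_k/q_k = 9/1
k=1  a_k=1  p_k/q_k = 10/1
k=2  a_k=8  p_k/q_k = 89/9
k=3  a_k=1  p_k/q_k = 99/10
fundamental: x₁=99, y₁=10  (since 9801 − 98·100 = 1)

99 10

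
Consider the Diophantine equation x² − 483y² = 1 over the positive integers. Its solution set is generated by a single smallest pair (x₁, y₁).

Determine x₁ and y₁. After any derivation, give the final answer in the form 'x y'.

[21; 1,42] for √483; ℓ=2 ⇒ convergent index 1
step 0: (21, 1)  from 21·(1,0) + (0,1)
step 1: (22, 1)  from 1·(21,1) + (1,0)
(x₁, y₁) = (22, 1);  22² − 483·1² = 1 ✓

22 1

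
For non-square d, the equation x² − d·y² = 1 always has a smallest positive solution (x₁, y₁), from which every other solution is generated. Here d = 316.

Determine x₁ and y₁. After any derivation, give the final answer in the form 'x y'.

d=316: √d = [17; 1,3,2,8,2,3,1,34] (ℓ=8, even), read p_7/q_7
i=0: a=17 ⇒ p=17, q=1
…
i=3: a=2 ⇒ p=160, q=9
i=4: a=8 ⇒ p=1351, q=76
…
i=6: a=3 ⇒ p=9937, q=559
i=7: a=1 ⇒ p=12799, q=720
(x₁, y₁) = (12799, 720);  12799² − 316·720² = 1 ✓

12799 720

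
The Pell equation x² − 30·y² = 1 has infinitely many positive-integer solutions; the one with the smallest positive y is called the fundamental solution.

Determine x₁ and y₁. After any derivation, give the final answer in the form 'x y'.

[5; 2,10] for √30; ℓ=2 ⇒ convergent index 1
step 0: (5, 1)  from 5·(1,0) + (0,1)
step 1: (11, 2)  from 2·(5,1) + (1,0)
→ (11, 2).  Check: 11²=121, 30·2²=120, difference 1.

11 2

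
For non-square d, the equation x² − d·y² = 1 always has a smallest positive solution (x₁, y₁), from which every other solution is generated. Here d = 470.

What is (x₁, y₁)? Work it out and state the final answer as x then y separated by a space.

√470 → a₀=21, period (1,2,8,2,1,42); ℓ=6 even so k=5
k=0  a_k=21  p_k/q_k = 21/1
…
k=2  a_k=2  p_k/q_k = 65/3
k=3  a_k=8  p_k/q_k = 542/25
k=4  a_k=2  p_k/q_k = 1149/53
k=5  a_k=1  p_k/q_k = 1691/78
→ (1691, 78).  Check: 1691²=2859481, 470·78²=2859480, difference 1.

1691 78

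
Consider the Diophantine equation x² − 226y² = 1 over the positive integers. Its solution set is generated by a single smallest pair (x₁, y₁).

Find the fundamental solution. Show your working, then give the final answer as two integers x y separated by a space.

451 30

√226 → a₀=15, period (30); ℓ=1 odd so k=1
a_0=15:  p_0=15·1+0=15,  q_0=15·0+1=1
a_1=30:  p_1=30·15+1=451,  q_1=30·1+0=30
(x₁, y₁) = (451, 30);  451² − 226·30² = 1 ✓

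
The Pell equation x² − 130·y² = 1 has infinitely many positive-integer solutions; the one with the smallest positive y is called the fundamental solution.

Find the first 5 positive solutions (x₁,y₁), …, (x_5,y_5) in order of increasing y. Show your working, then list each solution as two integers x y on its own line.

√130 = [11; 2,2,22, …], period ℓ=3 (odd) → k=5
i=0: a=11 ⇒ p=11, q=1
i=1: a=2 ⇒ p=23, q=2
…
i=4: a=2 ⇒ p=2611, q=229
i=5: a=2 ⇒ p=6499, q=570
→ (6499, 570).  Check: 6499²=42237001, 130·570²=42237000, difference 1.
(x_2, y_2) = (6499·6499 + 130·570·570, 6499·570 + 570·6499) = (84474001, 7408860)
(x_3, y_3) = (6499·84474001 + 130·570·7408860, 6499·7408860 + 570·84474001) = (1097993058499, 96300361710)
(x_4, y_4) = (6499·1097993058499 + 130·570·96300361710, 6499·96300361710 + 570·1097993058499) = (14271713689896001, 1251712094097720)
(x_5, y_5) = (6499·14271713689896001 + 130·570·1251712094097720, 6499·1251712094097720 + 570·14271713689896001) = (185503733443275162499, 16269753702781802850)

6499 570
84474001 7408860
1097993058499 96300361710
14271713689896001 1251712094097720
185503733443275162499 16269753702781802850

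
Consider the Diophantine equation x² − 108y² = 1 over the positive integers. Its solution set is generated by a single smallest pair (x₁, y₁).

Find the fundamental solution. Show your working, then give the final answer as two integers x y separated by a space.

√108 = [10; 2,1,1,4,1,1,2,20, …], period ℓ=8 (even) → k=7
step 0: (10, 1)  from 10·(1,0) + (0,1)
step 1: (21, 2)  from 2·(10,1) + (1,0)
…
step 4: (239, 23)  from 4·(52,5) + (31,3)
step 5: (291, 28)  from 1·(239,23) + (52,5)
step 6: (530, 51)  from 1·(291,28) + (239,23)
step 7: (1351, 130)  from 2·(530,51) + (291,28)
fundamental: x₁=1351, y₁=130  (since 1825201 − 108·16900 = 1)

1351 130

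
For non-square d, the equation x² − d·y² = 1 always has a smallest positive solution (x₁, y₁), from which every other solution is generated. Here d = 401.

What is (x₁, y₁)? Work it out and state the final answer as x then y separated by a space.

801 40

√401 = [20; 40, …], period ℓ=1 (odd) → k=1
step 0: (20, 1)  from 20·(1,0) + (0,1)
step 1: (801, 40)  from 40·(20,1) + (1,0)
→ (801, 40).  Check: 801²=641601, 401·40²=641600, difference 1.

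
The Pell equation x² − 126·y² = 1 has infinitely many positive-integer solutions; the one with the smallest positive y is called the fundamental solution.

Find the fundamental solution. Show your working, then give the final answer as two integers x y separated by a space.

[11; 4,2,4,22] for √126; ℓ=4 ⇒ convergent index 3
i=0: a=11 ⇒ p=11, q=1
i=1: a=4 ⇒ p=45, q=4
i=2: a=2 ⇒ p=101, q=9
i=3: a=4 ⇒ p=449, q=40
(x₁, y₁) = (449, 40);  449² − 126·40² = 1 ✓

449 40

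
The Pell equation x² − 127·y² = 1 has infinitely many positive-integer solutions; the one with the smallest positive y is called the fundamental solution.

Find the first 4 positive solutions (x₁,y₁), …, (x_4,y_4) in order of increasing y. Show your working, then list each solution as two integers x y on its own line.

4730624 419775
44757606858751 3971595379200
423462818377139450624 37576248838264821825
4006486743445029115330560001 355518209168531397366758400

d=127: √d = [11; 3,1,2,2,7,11,7,2,2,1,3,22] (ℓ=12, even), read p_11/q_11
step 0: (11, 1)  from 11·(1,0) + (0,1)
step 1: (34, 3)  from 3·(11,1) + (1,0)
step 2: (45, 4)  from 1·(34,3) + (11,1)
step 3: (124, 11)  from 2·(45,4) + (34,3)
step 4: (293, 26)  from 2·(124,11) + (45,4)
step 5: (2175, 193)  from 7·(293,26) + (124,11)
…
step 7: (171701, 15236)  from 7·(24218,2149) + (2175,193)
step 8: (367620, 32621)  from 2·(171701,15236) + (24218,2149)
step 9: (906941, 80478)  from 2·(367620,32621) + (171701,15236)
step 10: (1274561, 113099)  from 1·(906941,80478) + (367620,32621)
step 11: (4730624, 419775)  from 3·(1274561,113099) + (906941,80478)
fundamental: x₁=4730624, y₁=419775  (since 22378803429376 − 127·176211050625 = 1)
k=2:  x_2 = 4730624·4730624+127·419775·419775 = 44757606858751,  y_2 = 4730624·419775+419775·4730624 = 3971595379200
k=3:  x_3 = 4730624·44757606858751+127·419775·3971595379200 = 423462818377139450624,  y_3 = 4730624·3971595379200+419775·44757606858751 = 37576248838264821825
k=4:  x_4 = 4730624·423462818377139450624+127·419775·37576248838264821825 = 4006486743445029115330560001,  y_4 = 4730624·37576248838264821825+419775·423462818377139450624 = 355518209168531397366758400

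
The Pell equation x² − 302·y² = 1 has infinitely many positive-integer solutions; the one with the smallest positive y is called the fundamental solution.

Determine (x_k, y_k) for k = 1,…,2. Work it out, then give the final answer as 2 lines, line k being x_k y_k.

4276623 246092
36579008568257 2104885414632

d=302: √d = [17; 2,1,1,1,4,…,1,2,34] (ℓ=16, even), read p_15/q_15
step 0: (17, 1)  from 17·(1,0) + (0,1)
step 1: (35, 2)  from 2·(17,1) + (1,0)
step 2: (52, 3)  from 1·(35,2) + (17,1)
step 3: (87, 5)  from 1·(52,3) + (35,2)
…
step 6: (1425, 82)  from 2·(643,37) + (139,8)
step 7: (2068, 119)  from 1·(1425,82) + (643,37)
step 8: (34513, 1986)  from 16·(2068,119) + (1425,82)
step 9: (36581, 2105)  from 1·(34513,1986) + (2068,119)
step 10: (107675, 6196)  from 2·(36581,2105) + (34513,1986)
step 11: (467281, 26889)  from 4·(107675,6196) + (36581,2105)
step 12: (574956, 33085)  from 1·(467281,26889) + (107675,6196)
…
step 14: (1617193, 93059)  from 1·(1042237,59974) + (574956,33085)
step 15: (4276623, 246092)  from 2·(1617193,93059) + (1042237,59974)
fundamental: x₁=4276623, y₁=246092  (since 18289504284129 − 302·60561272464 = 1)
(x_2, y_2) = (4276623·4276623 + 302·246092·246092, 4276623·246092 + 246092·4276623) = (36579008568257, 2104885414632)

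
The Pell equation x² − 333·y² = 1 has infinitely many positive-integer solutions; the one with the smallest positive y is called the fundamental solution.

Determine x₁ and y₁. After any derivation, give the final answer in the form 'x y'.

[18; 4,36] for √333; ℓ=2 ⇒ convergent index 1
k=0  a_k=18  p_k/q_k = 18/1
k=1  a_k=4  p_k/q_k = 73/4
fundamental: x₁=73, y₁=4  (since 5329 − 333·16 = 1)

73 4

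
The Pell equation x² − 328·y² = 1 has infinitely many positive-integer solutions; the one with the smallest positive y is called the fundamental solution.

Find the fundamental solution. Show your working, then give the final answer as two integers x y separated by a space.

163 9

[18; 9,36] for √328; ℓ=2 ⇒ convergent index 1
i=0: a=18 ⇒ p=18, q=1
i=1: a=9 ⇒ p=163, q=9
(x₁, y₁) = (163, 9);  163² − 328·9² = 1 ✓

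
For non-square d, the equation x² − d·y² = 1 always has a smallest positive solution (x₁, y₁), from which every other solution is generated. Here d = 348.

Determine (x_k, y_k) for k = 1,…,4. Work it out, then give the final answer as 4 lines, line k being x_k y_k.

1567 84
4910977 263256
15391000351 825044220
48235390189057 2585688322224

√348 = [18; 1,1,1,8,1,1,1,36, …], period ℓ=8 (even) → k=7
i=0: a=18 ⇒ p=18, q=1
i=1: a=1 ⇒ p=19, q=1
i=2: a=1 ⇒ p=37, q=2
i=3: a=1 ⇒ p=56, q=3
…
i=5: a=1 ⇒ p=541, q=29
i=6: a=1 ⇒ p=1026, q=55
i=7: a=1 ⇒ p=1567, q=84
→ (1567, 84).  Check: 1567²=2455489, 348·84²=2455488, difference 1.
n=2: (1567,84)∘(1567,84) = (1567·1567+348·84·84, 1567·84+84·1567) = (4910977,263256)
n=3: (4910977,263256)∘(1567,84) = (1567·4910977+348·84·263256, 1567·263256+84·4910977) = (15391000351,825044220)
n=4: (15391000351,825044220)∘(1567,84) = (1567·15391000351+348·84·825044220, 1567·825044220+84·15391000351) = (48235390189057,2585688322224)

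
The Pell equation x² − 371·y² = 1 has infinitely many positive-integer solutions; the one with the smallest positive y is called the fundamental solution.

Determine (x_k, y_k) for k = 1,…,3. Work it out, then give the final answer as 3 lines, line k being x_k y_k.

d=371: √d = [19; 3,1,4,1,3,38] (ℓ=6, even), read p_5/q_5
k=0  a_k=19  p_k/q_k = 19/1
k=1  a_k=3  p_k/q_k = 58/3
…
k=4  a_k=1  p_k/q_k = 443/23
k=5  a_k=3  p_k/q_k = 1695/88
fundamental: x₁=1695, y₁=88  (since 2873025 − 371·7744 = 1)
k=2:  x_2 = 1695·1695+371·88·88 = 5746049,  y_2 = 1695·88+88·1695 = 298320
k=3:  x_3 = 1695·5746049+371·88·298320 = 19479104415,  y_3 = 1695·298320+88·5746049 = 1011304712

1695 88
5746049 298320
19479104415 1011304712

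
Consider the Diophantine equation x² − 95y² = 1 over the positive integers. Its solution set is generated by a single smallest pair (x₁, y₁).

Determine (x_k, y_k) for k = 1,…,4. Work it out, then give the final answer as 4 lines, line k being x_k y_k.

39 4
3041 312
237159 24332
18495361 1897584

√95 = [9; 1,2,1,18, …], period ℓ=4 (even) → k=3
step 0: (9, 1)  from 9·(1,0) + (0,1)
…
step 2: (29, 3)  from 2·(10,1) + (9,1)
step 3: (39, 4)  from 1·(29,3) + (10,1)
→ (39, 4).  Check: 39²=1521, 95·4²=1520, difference 1.
n=2: (39,4)∘(39,4) = (39·39+95·4·4, 39·4+4·39) = (3041,312)
n=3: (3041,312)∘(39,4) = (39·3041+95·4·312, 39·312+4·3041) = (237159,24332)
n=4: (237159,24332)∘(39,4) = (39·237159+95·4·24332, 39·24332+4·237159) = (18495361,1897584)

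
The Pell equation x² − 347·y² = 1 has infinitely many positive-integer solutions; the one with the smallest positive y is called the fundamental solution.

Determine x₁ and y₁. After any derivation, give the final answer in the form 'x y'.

[18; 1,1,1,2,4,…,1,1,36] for √347; ℓ=14 ⇒ convergent index 13
step 0: (18, 1)  from 18·(1,0) + (0,1)
step 1: (19, 1)  from 1·(18,1) + (1,0)
step 2: (37, 2)  from 1·(19,1) + (18,1)
…
step 4: (149, 8)  from 2·(56,3) + (37,2)
…
step 9: (74549, 4002)  from 4·(15070,809) + (14269,766)
…
step 11: (238717, 12815)  from 1·(164168,8813) + (74549,4002)
step 12: (402885, 21628)  from 1·(238717,12815) + (164168,8813)
step 13: (641602, 34443)  from 1·(402885,21628) + (238717,12815)
fundamental: x₁=641602, y₁=34443  (since 411653126404 − 347·1186320249 = 1)

641602 34443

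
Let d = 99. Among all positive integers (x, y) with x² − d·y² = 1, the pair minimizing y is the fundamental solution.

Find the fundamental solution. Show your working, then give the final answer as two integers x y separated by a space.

√99 → a₀=9, period (1,18); ℓ=2 even so k=1
k=0  a_k=9  p_k/q_k = 9/1
k=1  a_k=1  p_k/q_k = 10/1
fundamental: x₁=10, y₁=1  (since 100 − 99·1 = 1)

10 1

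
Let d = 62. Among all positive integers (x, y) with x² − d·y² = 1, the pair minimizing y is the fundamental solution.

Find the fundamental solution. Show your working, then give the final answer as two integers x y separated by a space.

63 8

d=62: √d = [7; 1,6,1,14] (ℓ=4, even), read p_3/q_3
k=0  a_k=7  p_k/q_k = 7/1
…
k=2  a_k=6  p_k/q_k = 55/7
k=3  a_k=1  p_k/q_k = 63/8
fundamental: x₁=63, y₁=8  (since 3969 − 62·64 = 1)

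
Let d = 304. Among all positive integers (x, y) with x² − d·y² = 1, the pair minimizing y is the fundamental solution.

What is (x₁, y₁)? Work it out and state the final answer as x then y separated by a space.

√304 → a₀=17, period (2,3,2,1,1,1,1,1,2,3,2,34); ℓ=12 even so k=11
k=0  a_k=17  p_k/q_k = 17/1
…
k=2  a_k=3  p_k/q_k = 122/7
k=3  a_k=2  p_k/q_k = 279/16
k=4  a_k=1  p_k/q_k = 401/23
k=5  a_k=1  p_k/q_k = 680/39
k=6  a_k=1  p_k/q_k = 1081/62
k=7  a_k=1  p_k/q_k = 1761/101
k=8  a_k=1  p_k/q_k = 2842/163
k=9  a_k=2  p_k/q_k = 7445/427
k=10  a_k=3  p_k/q_k = 25177/1444
k=11  a_k=2  p_k/q_k = 57799/3315
fundamental: x₁=57799, y₁=3315  (since 3340724401 − 304·10989225 = 1)

57799 3315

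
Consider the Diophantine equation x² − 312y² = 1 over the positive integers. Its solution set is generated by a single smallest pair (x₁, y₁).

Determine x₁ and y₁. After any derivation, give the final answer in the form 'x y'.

[17; 1,1,1,34] for √312; ℓ=4 ⇒ convergent index 3
k=0  a_k=17  p_k/q_k = 17/1
k=1  a_k=1  p_k/q_k = 18/1
k=2  a_k=1  p_k/q_k = 35/2
k=3  a_k=1  p_k/q_k = 53/3
→ (53, 3).  Check: 53²=2809, 312·3²=2808, difference 1.

53 3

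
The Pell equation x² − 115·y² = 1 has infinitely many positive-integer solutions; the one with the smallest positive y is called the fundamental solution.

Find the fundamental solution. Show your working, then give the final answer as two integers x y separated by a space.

1126 105

d=115: √d = [10; 1,2,1,1,1,1,1,2,1,20] (ℓ=10, even), read p_9/q_9
k=0  a_k=10  p_k/q_k = 10/1
k=1  a_k=1  p_k/q_k = 11/1
k=2  a_k=2  p_k/q_k = 32/3
k=3  a_k=1  p_k/q_k = 43/4
k=4  a_k=1  p_k/q_k = 75/7
k=5  a_k=1  p_k/q_k = 118/11
…
k=7  a_k=1  p_k/q_k = 311/29
k=8  a_k=2  p_k/q_k = 815/76
k=9  a_k=1  p_k/q_k = 1126/105
fundamental: x₁=1126, y₁=105  (since 1267876 − 115·11025 = 1)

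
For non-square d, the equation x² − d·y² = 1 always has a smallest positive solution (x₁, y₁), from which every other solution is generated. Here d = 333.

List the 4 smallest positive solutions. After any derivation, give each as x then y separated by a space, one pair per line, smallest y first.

73 4
10657 584
1555849 85260
227143297 12447376

[18; 4,36] for √333; ℓ=2 ⇒ convergent index 1
k=0  a_k=18  p_k/q_k = 18/1
k=1  a_k=4  p_k/q_k = 73/4
fundamental: x₁=73, y₁=4  (since 5329 − 333·16 = 1)
k=2:  x_2 = 73·73+333·4·4 = 10657,  y_2 = 73·4+4·73 = 584
k=3:  x_3 = 73·10657+333·4·584 = 1555849,  y_3 = 73·584+4·10657 = 85260
k=4:  x_4 = 73·1555849+333·4·85260 = 227143297,  y_4 = 73·85260+4·1555849 = 12447376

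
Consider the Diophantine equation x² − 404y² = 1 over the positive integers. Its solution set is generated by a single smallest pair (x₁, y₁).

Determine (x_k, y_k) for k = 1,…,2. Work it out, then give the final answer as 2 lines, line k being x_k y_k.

201 10
80801 4020

√404 = [20; 10,40, …], period ℓ=2 (even) → k=1
i=0: a=20 ⇒ p=20, q=1
i=1: a=10 ⇒ p=201, q=10
fundamental: x₁=201, y₁=10  (since 40401 − 404·100 = 1)
(x_2, y_2) = (201·201 + 404·10·10, 201·10 + 10·201) = (80801, 4020)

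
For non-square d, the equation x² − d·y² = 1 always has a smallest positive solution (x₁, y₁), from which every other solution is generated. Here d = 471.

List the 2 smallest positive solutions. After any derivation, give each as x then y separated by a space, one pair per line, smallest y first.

√471 → a₀=21, period (1,2,2,1,3,…,2,1,42); ℓ=14 even so k=13
a_0=21:  p_0=21·1+0=21,  q_0=21·0+1=1
a_1=1:  p_1=1·21+1=22,  q_1=1·1+0=1
…
a_3=2:  p_3=2·65+22=152,  q_3=2·3+1=7
…
a_5=3:  p_5=3·217+152=803,  q_5=3·10+7=37
…
a_12=2:  p_12=2·2331742+843469=5506953,  q_12=2·107441+38865=253747
a_13=1:  p_13=1·5506953+2331742=7838695,  q_13=1·253747+107441=361188
fundamental: x₁=7838695, y₁=361188  (since 61445139303025 − 471·130456771344 = 1)
n=2: (7838695,361188)∘(7838695,361188) = (7838695·7838695+471·361188·361188, 7838695·361188+361188·7838695) = (122890278606049,5662485139320)

7838695 361188
122890278606049 5662485139320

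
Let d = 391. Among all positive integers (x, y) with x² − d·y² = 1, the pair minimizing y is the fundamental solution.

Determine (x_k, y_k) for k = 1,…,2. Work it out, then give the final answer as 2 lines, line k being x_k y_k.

d=391: √d = [19; 1,3,2,2,1,…,3,1,38] (ℓ=16, even), read p_15/q_15
i=0: a=19 ⇒ p=19, q=1
i=1: a=1 ⇒ p=20, q=1
…
i=3: a=2 ⇒ p=178, q=9
…
i=8: a=19 ⇒ p=52519, q=2656
…
i=12: a=2 ⇒ p=696292, q=35213
…
i=14: a=3 ⇒ p=5678083, q=287153
i=15: a=1 ⇒ p=7338680, q=371133
(x₁, y₁) = (7338680, 371133);  7338680² − 391·371133² = 1 ✓
(7338680+371133√391)^2 = 107712448284799 + 5447252648880√391

7338680 371133
107712448284799 5447252648880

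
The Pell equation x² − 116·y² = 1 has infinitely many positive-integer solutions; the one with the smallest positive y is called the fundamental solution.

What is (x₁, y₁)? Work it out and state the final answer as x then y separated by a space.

9801 910

√116 = [10; 1,3,2,1,4,1,2,3,1,20, …], period ℓ=10 (even) → k=9
k=0  a_k=10  p_k/q_k = 10/1
…
k=3  a_k=2  p_k/q_k = 97/9
k=4  a_k=1  p_k/q_k = 140/13
k=5  a_k=4  p_k/q_k = 657/61
…
k=8  a_k=3  p_k/q_k = 7550/701
k=9  a_k=1  p_k/q_k = 9801/910
→ (9801, 910).  Check: 9801²=96059601, 116·910²=96059600, difference 1.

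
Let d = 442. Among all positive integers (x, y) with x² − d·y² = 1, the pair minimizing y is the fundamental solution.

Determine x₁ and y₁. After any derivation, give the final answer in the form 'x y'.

[21; 42] for √442; ℓ=1 ⇒ convergent index 1
k=0  a_k=21  p_k/q_k = 21/1
k=1  a_k=42  p_k/q_k = 883/42
→ (883, 42).  Check: 883²=779689, 442·42²=779688, difference 1.

883 42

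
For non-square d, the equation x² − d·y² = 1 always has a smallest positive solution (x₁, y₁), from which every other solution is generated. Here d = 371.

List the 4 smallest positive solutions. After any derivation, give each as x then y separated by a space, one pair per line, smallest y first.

[19; 3,1,4,1,3,38] for √371; ℓ=6 ⇒ convergent index 5
a_0=19:  p_0=19·1+0=19,  q_0=19·0+1=1
a_1=3:  p_1=3·19+1=58,  q_1=3·1+0=3
a_2=1:  p_2=1·58+19=77,  q_2=1·3+1=4
a_3=4:  p_3=4·77+58=366,  q_3=4·4+3=19
a_4=1:  p_4=1·366+77=443,  q_4=1·19+4=23
a_5=3:  p_5=3·443+366=1695,  q_5=3·23+19=88
(x₁, y₁) = (1695, 88);  1695² − 371·88² = 1 ✓
(x_2, y_2) = (1695·1695 + 371·88·88, 1695·88 + 88·1695) = (5746049, 298320)
(x_3, y_3) = (1695·5746049 + 371·88·298320, 1695·298320 + 88·5746049) = (19479104415, 1011304712)
(x_4, y_4) = (1695·19479104415 + 371·88·1011304712, 1695·1011304712 + 88·19479104415) = (66034158220801, 3428322675360)

1695 88
5746049 298320
19479104415 1011304712
66034158220801 3428322675360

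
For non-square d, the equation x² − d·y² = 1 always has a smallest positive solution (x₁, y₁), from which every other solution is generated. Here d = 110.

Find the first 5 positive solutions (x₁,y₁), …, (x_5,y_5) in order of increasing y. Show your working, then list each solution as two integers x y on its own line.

√110 → a₀=10, period (2,20); ℓ=2 even so k=1
step 0: (10, 1)  from 10·(1,0) + (0,1)
step 1: (21, 2)  from 2·(10,1) + (1,0)
(x₁, y₁) = (21, 2);  21² − 110·2² = 1 ✓
k=2:  x_2 = 21·21+110·2·2 = 881,  y_2 = 21·2+2·21 = 84
k=3:  x_3 = 21·881+110·2·84 = 36981,  y_3 = 21·84+2·881 = 3526
k=4:  x_4 = 21·36981+110·2·3526 = 1552321,  y_4 = 21·3526+2·36981 = 148008
k=5:  x_5 = 21·1552321+110·2·148008 = 65160501,  y_5 = 21·148008+2·1552321 = 6212810

21 2
881 84
36981 3526
1552321 148008
65160501 6212810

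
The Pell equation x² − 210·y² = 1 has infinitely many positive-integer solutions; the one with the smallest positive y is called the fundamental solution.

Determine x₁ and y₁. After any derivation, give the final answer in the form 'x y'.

29 2

[14; 2,28] for √210; ℓ=2 ⇒ convergent index 1
k=0  a_k=14  p_k/q_k = 14/1
k=1  a_k=2  p_k/q_k = 29/2
→ (29, 2).  Check: 29²=841, 210·2²=840, difference 1.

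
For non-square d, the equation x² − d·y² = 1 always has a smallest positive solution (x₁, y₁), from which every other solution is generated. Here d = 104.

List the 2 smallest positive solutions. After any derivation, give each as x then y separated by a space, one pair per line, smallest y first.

51 5
5201 510

√104 = [10; 5,20, …], period ℓ=2 (even) → k=1
step 0: (10, 1)  from 10·(1,0) + (0,1)
step 1: (51, 5)  from 5·(10,1) + (1,0)
fundamental: x₁=51, y₁=5  (since 2601 − 104·25 = 1)
n=2: (51,5)∘(51,5) = (51·51+104·5·5, 51·5+5·51) = (5201,510)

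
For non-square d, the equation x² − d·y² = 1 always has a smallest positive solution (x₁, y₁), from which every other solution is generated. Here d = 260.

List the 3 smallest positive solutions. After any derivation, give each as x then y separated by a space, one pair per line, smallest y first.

129 8
33281 2064
8586369 532504

√260 → a₀=16, period (8,32); ℓ=2 even so k=1
step 0: (16, 1)  from 16·(1,0) + (0,1)
step 1: (129, 8)  from 8·(16,1) + (1,0)
fundamental: x₁=129, y₁=8  (since 16641 − 260·64 = 1)
n=2: (129,8)∘(129,8) = (129·129+260·8·8, 129·8+8·129) = (33281,2064)
n=3: (33281,2064)∘(129,8) = (129·33281+260·8·2064, 129·2064+8·33281) = (8586369,532504)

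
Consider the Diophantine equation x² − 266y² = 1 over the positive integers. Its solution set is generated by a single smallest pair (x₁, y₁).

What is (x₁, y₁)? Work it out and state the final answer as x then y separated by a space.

d=266: √d = [16; 3,4,3,32] (ℓ=4, even), read p_3/q_3
i=0: a=16 ⇒ p=16, q=1
…
i=2: a=4 ⇒ p=212, q=13
i=3: a=3 ⇒ p=685, q=42
fundamental: x₁=685, y₁=42  (since 469225 − 266·1764 = 1)

685 42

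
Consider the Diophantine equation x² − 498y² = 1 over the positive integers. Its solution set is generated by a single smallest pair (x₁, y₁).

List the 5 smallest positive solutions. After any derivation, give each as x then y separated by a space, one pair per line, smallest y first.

179777 8056
64639539457 2896567024
23241404969742401 1041472259739240
8356540122426119709697 374465516875386131936
3004627427155559641130652737 134640574453571113022377304

√498 = [22; 3,6,22,6,3,44, …], period ℓ=6 (even) → k=5
step 0: (22, 1)  from 22·(1,0) + (0,1)
…
step 3: (9395, 421)  from 22·(424,19) + (67,3)
step 4: (56794, 2545)  from 6·(9395,421) + (424,19)
step 5: (179777, 8056)  from 3·(56794,2545) + (9395,421)
(x₁, y₁) = (179777, 8056);  179777² − 498·8056² = 1 ✓
n=2: (179777,8056)∘(179777,8056) = (179777·179777+498·8056·8056, 179777·8056+8056·179777) = (64639539457,2896567024)
n=3: (64639539457,2896567024)∘(179777,8056) = (179777·64639539457+498·8056·2896567024, 179777·2896567024+8056·64639539457) = (23241404969742401,1041472259739240)
n=4: (23241404969742401,1041472259739240)∘(179777,8056) = (179777·23241404969742401+498·8056·1041472259739240, 179777·1041472259739240+8056·23241404969742401) = (8356540122426119709697,374465516875386131936)
n=5: (8356540122426119709697,374465516875386131936)∘(179777,8056) = (179777·8356540122426119709697+498·8056·374465516875386131936, 179777·374465516875386131936+8056·8356540122426119709697) = (3004627427155559641130652737,134640574453571113022377304)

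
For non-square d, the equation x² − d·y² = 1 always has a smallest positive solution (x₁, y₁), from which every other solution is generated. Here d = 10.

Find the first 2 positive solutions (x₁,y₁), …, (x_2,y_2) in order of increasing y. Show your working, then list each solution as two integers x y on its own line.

19 6
721 228

[3; 6] for √10; ℓ=1 ⇒ convergent index 1
step 0: (3, 1)  from 3·(1,0) + (0,1)
step 1: (19, 6)  from 6·(3,1) + (1,0)
fundamental: x₁=19, y₁=6  (since 361 − 10·36 = 1)
(19+6√10)^2 = 721 + 228√10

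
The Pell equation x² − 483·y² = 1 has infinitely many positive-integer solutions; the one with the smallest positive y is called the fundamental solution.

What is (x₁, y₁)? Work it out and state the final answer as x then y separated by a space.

22 1

√483 = [21; 1,42, …], period ℓ=2 (even) → k=1
i=0: a=21 ⇒ p=21, q=1
i=1: a=1 ⇒ p=22, q=1
fundamental: x₁=22, y₁=1  (since 484 − 483·1 = 1)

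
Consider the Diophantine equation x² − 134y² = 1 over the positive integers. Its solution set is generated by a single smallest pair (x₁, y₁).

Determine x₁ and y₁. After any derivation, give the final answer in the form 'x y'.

145925 12606

[11; 1,1,2,1,3,…,1,1,22] for √134; ℓ=14 ⇒ convergent index 13
step 0: (11, 1)  from 11·(1,0) + (0,1)
…
step 3: (58, 5)  from 2·(23,2) + (12,1)
…
step 5: (301, 26)  from 3·(81,7) + (58,5)
…
step 7: (4121, 356)  from 10·(382,33) + (301,26)
…
step 11: (61896, 5347)  from 2·(22133,1912) + (17630,1523)
step 12: (84029, 7259)  from 1·(61896,5347) + (22133,1912)
step 13: (145925, 12606)  from 1·(84029,7259) + (61896,5347)
fundamental: x₁=145925, y₁=12606  (since 21294105625 − 134·158911236 = 1)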